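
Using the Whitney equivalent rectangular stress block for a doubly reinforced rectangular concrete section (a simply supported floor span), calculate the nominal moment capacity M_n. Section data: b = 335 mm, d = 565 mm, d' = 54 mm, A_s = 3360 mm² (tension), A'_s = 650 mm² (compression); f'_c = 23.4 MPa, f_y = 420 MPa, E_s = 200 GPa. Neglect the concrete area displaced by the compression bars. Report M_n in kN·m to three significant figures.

M_n ≈ 685 kN·m

Assume both tension and compression steel yield.
Net tension couple steel: A_s − A'_s = 2710 mm².
a = (A_s − A'_s) f_y / (0.85 f'_c b) = 1138200/(0.85 × 23.4 × 335) = 170.82 mm.
c = a/β₁ = 170.82/0.85 = 200.96 mm; ε'_s = 0.003(c − d')/c = 0.0022 ≥ f_y/E_s = 0.0021, so compression steel does yield.
M_n = (A_s − A'_s) f_y (d − a/2) + A'_s f_y (d − d') = [1138200 × (565 − 85.41) + 273000 × (565 − 54)] × 10⁻⁶ = 545.87 + 139.50 = 685.37 kN·m.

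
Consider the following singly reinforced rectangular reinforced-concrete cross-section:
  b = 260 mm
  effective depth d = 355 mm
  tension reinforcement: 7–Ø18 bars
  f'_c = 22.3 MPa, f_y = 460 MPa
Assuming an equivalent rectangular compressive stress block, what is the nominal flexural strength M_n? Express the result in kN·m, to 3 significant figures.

A_s = 7 × 254 = 1778 mm².
T = A_s f_y = 1778 × 460 = 817880 N = 817.88 kN.
From C = T: a = T/(0.85 f'_c b) = 817880/(0.85 × 22.3 × 260) = 165.96 mm.
M_n = T(d − a/2) = 817.88 kN × (355 − 82.98) mm = 222.48 kN·m.

M_n ≈ 222 kN·m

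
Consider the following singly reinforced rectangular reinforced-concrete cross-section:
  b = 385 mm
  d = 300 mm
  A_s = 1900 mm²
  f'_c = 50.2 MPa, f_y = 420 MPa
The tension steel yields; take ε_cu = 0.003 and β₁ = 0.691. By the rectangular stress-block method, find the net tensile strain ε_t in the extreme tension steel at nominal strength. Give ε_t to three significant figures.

ε_t ≈ 0.00980

a = A_s f_y/(0.85 f'_c b) = 48.58 mm.
β₁ = 0.691, so c = a/β₁ = 48.58/0.691 = 70.30 mm.
From the linear strain diagram with ε_cu = 0.003: ε_t = 0.003 (d − c)/c = 0.003 × (300 − 70.30)/70.30 = 0.00980.
Since ε_t ≥ 0.005, the section is tension-controlled.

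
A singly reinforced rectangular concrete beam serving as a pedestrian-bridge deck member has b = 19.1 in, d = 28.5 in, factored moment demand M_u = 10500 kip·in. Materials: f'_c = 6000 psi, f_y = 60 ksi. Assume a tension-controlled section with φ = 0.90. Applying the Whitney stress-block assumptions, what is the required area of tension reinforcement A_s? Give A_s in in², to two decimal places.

A_s ≈ 7.42 in²

M_n = M_u/φ = 10500/0.90 = 11666.7 kip·in.
From M_n = 0.85 f'_c a b (d − a/2):
a = d − √(d² − 2M_n/(0.85 f'_c b)) = 28.5 − √(28.5² − 2 × 11666.7/(0.85 × 6 × 19.1)) = 4.569 in.
A_s = 0.85 f'_c a b / f_y = 0.85 × 6 × 4.569 × 19.1 / 60 = 7.418 in².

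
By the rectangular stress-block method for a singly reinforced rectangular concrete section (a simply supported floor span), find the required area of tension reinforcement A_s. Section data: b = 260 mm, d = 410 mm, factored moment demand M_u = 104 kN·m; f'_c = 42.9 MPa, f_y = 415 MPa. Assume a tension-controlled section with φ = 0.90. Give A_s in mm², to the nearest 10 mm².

A_s ≈ 710 mm²

M_n = M_u/φ = 104/0.90 = 115.556 kN·m.
With M_n = 0.85 f'_c a b (d − a/2), solve the quadratic for a:
a = d − √(d² − 2M_n/(0.85 f'_c b)) = 410 − √(410² − 2 × 115.556×10⁶/(0.85 × 42.9 × 260)) = 30.89 mm.
A_s = 0.85 f'_c a b / f_y = 0.85 × 42.9 × 30.89 × 260 / 415 = 705.7 mm².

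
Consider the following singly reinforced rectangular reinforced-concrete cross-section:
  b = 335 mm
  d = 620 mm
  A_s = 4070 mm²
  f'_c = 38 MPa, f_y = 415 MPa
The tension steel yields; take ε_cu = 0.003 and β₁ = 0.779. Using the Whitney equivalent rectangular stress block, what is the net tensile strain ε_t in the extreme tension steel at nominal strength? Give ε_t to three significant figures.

ε_t ≈ 0.00628

a = A_s f_y/(0.85 f'_c b) = 156.10 mm.
β₁ = 0.779, so c = a/β₁ = 156.10/0.779 = 200.39 mm.
From the linear strain diagram with ε_cu = 0.003: ε_t = 0.003 (d − c)/c = 0.003 × (620 − 200.39)/200.39 = 0.00628.
Since ε_t ≥ 0.005, the section is tension-controlled.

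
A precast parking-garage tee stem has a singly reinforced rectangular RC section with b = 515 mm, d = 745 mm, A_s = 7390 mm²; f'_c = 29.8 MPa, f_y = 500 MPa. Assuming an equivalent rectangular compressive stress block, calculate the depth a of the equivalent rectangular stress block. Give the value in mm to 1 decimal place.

T = A_s f_y = 7390 × 500 = 3695000 N = 3695 kN.
Setting C = 0.85 f'_c a b equal to T: a = 3695000/(0.85 × 29.8 × 515) = 283.3 mm.

a ≈ 283.3 mm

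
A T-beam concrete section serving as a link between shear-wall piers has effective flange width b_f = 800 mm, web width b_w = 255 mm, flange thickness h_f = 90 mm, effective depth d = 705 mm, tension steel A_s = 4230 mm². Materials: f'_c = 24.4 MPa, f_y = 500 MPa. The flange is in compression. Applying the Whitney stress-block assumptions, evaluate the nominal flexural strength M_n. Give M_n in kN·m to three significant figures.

Tension: T = A_s f_y = 4230 × 500 = 2115000 N.
Try a within the flange: a = T/(0.85 f'_c b_f) = 2115000/(0.85 × 24.4 × 800) = 127.47 mm.
a = 127.47 > h_f = 90 mm: the block extends into the web. Split into flange-overhang and web parts.
C_f = 0.85 f'_c (b_f − b_w) h_f = 0.85 × 24.4 × (800 − 255) × 90 = 1017297 N.
Remaining web compression depth: a_w = (T − C_f)/(0.85 f'_c b_w) = (2115000 − 1017297)/(0.85 × 24.4 × 255) = 207.56 mm.
M_n = C_f(d − h_f/2) + (T − C_f)(d − a_w/2) = 1017297 × (705 − 45) + 1097703 × (705 − 103.78) = 671.42 + 659.96 = 1331.38 × 10⁶ N·mm.
M_n = 1331.38 kN·m.

M_n ≈ 1330 kN·m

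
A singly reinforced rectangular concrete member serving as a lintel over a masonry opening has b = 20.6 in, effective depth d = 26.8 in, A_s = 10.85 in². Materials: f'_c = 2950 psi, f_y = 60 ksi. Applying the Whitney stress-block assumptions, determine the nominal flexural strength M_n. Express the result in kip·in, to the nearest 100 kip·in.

T = A_s f_y = 10.85 × 60 = 651 kips.
a = T/(0.85 f'_c b) = 651/(0.85 × 2.95 × 20.6) = 12.603 in.
M_n = T(d − a/2) = 651 × (26.8 − 6.3015) = 13344.5 kip·in.

M_n ≈ 13300 kip·in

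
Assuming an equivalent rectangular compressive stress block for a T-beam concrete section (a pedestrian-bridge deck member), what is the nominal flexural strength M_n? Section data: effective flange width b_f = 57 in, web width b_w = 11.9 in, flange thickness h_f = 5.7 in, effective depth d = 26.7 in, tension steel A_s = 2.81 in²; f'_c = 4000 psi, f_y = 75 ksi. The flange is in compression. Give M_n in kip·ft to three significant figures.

Tension: T = A_s f_y = 2.81 × 75 = 210.75 kips.
Try a within the flange: a = T/(0.85 f'_c b_f) = 210.75/(0.85 × 4 × 57) = 1.087 in.
Since a = 1.087 ≤ h_f = 5.7 in, the stress block lies entirely in the flange; analyse as a rectangular beam of width b_f.
M_n = T(d − a/2) = 210.75 × (26.7 − 0.5435) = 5512.5 kip·in.
M_n = 5512.5/12 = 459.38 kip·ft.

M_n ≈ 459 kip·ft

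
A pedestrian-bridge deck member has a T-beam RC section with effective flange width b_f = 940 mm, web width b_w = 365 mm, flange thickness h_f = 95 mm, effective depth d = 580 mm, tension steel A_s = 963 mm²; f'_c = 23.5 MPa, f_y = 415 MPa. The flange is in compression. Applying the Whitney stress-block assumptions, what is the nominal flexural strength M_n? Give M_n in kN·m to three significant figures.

M_n ≈ 228 kN·m

Tension: T = A_s f_y = 963 × 415 = 399645 N.
Try a within the flange: a = T/(0.85 f'_c b_f) = 399645/(0.85 × 23.5 × 940) = 21.28 mm.
Since a = 21.28 ≤ h_f = 95 mm, the stress block lies entirely in the flange; analyse as a rectangular beam of width b_f.
M_n = T(d − a/2) = 399645 × (580 − 10.64) = 227.54 × 10⁶ N·mm.
M_n = 227.54 kN·m.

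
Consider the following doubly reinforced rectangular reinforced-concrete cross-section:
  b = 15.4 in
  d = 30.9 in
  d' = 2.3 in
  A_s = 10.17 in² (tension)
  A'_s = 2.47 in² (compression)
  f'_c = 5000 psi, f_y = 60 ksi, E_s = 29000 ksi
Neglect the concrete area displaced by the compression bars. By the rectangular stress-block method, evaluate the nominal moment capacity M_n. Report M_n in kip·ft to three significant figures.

M_n ≈ 1410 kip·ft

Assume both steels yield.
a = (A_s − A'_s) f_y/(0.85 f'_c b) = (10.17 − 2.47) × 60/(0.85 × 5 × 15.4) = 7.059 in.
c = a/β₁ = 7.059/0.8 = 8.824 in; ε'_s = 0.003(c − d')/c = 0.0022 ≥ ε_y = 0.0021, so the compression steel yields.
M_n = (A_s − A'_s) f_y (d − a/2) + A'_s f_y (d − d') = 462 × (30.9 − 3.5295) + 148.2 × (30.9 − 2.3) = 12645.2 + 4238.5 = 16883.7 kip·in = 16883.7/12 = 1406.98 kip·ft.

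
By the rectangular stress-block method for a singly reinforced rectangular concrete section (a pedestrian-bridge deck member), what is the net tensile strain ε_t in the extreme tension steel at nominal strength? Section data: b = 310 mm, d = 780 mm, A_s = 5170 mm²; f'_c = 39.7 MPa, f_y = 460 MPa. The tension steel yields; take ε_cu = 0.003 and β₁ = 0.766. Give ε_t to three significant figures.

ε_t ≈ 0.00488

a = A_s f_y/(0.85 f'_c b) = 227.34 mm.
β₁ = 0.766, so c = a/β₁ = 227.34/0.766 = 296.79 mm.
From the linear strain diagram with ε_cu = 0.003: ε_t = 0.003 (d − c)/c = 0.003 × (780 − 296.79)/296.79 = 0.00488.
ε_t is between 0.004 and 0.005 — transition zone.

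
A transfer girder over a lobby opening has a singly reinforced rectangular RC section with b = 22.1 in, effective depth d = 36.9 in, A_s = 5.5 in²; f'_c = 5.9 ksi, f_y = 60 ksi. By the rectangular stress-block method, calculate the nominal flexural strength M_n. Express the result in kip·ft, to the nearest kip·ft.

M_n ≈ 974 kip·ft

T = A_s f_y = 5.5 × 60 = 330 kips.
a = T/(0.85 f'_c b) = 330/(0.85 × 5.9 × 22.1) = 2.977 in.
M_n = T(d − a/2) = 330 × (36.9 − 1.4885) = 11685.8 kip·in = 11685.8/12 = 973.82 kip·ft.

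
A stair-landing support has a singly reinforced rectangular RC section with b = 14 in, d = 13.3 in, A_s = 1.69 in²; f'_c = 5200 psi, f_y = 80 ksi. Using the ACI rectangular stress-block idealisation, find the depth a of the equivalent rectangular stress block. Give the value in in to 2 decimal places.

T = A_s f_y = 1.69 × 80 = 135.2 kips.
a = T/(0.85 f'_c b) = 135.2/(0.85 × 5.2 × 14) = 2.18 in.

a ≈ 2.18 in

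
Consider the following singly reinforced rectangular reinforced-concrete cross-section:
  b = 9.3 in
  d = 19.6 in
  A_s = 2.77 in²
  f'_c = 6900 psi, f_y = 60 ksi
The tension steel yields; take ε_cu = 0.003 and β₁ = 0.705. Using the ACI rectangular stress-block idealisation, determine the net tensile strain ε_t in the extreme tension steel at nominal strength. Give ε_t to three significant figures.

ε_t ≈ 0.0106

a = A_s f_y/(0.85 f'_c b) = 3.047 in.
β₁ = 0.705, so c = a/β₁ = 3.047/0.705 = 4.322 in.
From the linear strain diagram with ε_cu = 0.003: ε_t = 0.003 (d − c)/c = 0.003 × (19.6 − 4.322)/4.322 = 0.0106.
Since ε_t ≥ 0.005, the section is tension-controlled.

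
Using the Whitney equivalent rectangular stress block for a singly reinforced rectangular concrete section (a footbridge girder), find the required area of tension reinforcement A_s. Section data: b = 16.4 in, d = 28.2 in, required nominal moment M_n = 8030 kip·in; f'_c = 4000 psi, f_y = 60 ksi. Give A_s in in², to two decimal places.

From M_n = 0.85 f'_c a b (d − a/2):
a = d − √(d² − 2M_n/(0.85 f'_c b)) = 28.2 − √(28.2² − 2 × 8030/(0.85 × 4 × 16.4)) = 5.678 in.
A_s = 0.85 f'_c a b / f_y = 0.85 × 4 × 5.678 × 16.4 / 60 = 5.277 in².

A_s ≈ 5.28 in²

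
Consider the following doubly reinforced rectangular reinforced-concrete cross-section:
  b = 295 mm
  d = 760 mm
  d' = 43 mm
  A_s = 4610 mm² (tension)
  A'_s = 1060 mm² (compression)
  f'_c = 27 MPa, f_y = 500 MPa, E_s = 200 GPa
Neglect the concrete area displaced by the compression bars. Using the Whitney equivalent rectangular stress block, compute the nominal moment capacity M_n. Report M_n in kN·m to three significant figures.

M_n ≈ 1500 kN·m

Assume both tension and compression steel yield.
Net tension couple steel: A_s − A'_s = 3550 mm².
a = (A_s − A'_s) f_y / (0.85 f'_c b) = 1775000/(0.85 × 27 × 295) = 262.18 mm.
c = a/β₁ = 262.18/0.85 = 308.45 mm; ε'_s = 0.003(c − d')/c = 0.0026 ≥ f_y/E_s = 0.0025, so compression steel does yield.
M_n = (A_s − A'_s) f_y (d − a/2) + A'_s f_y (d − d') = [1775000 × (760 − 131.09) + 530000 × (760 − 43)] × 10⁻⁶ = 1116.32 + 380.01 = 1496.33 kN·m.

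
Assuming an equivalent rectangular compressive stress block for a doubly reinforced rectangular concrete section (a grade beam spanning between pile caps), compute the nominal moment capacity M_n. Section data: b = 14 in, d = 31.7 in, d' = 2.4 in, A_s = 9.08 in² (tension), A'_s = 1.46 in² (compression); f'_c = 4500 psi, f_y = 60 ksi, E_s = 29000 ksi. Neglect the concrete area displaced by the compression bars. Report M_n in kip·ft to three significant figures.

Assume both steels yield.
a = (A_s − A'_s) f_y/(0.85 f'_c b) = (9.08 − 1.46) × 60/(0.85 × 4.5 × 14) = 8.538 in.
c = a/β₁ = 8.538/0.825 = 10.349 in; ε'_s = 0.003(c − d')/c = 0.0023 ≥ ε_y = 0.0021, so the compression steel yields.
M_n = (A_s − A'_s) f_y (d − a/2) + A'_s f_y (d − d') = 457.2 × (31.7 − 4.269) + 87.6 × (31.7 − 2.4) = 12541.5 + 2566.7 = 15108.2 kip·in = 15108.2/12 = 1259.02 kip·ft.

M_n ≈ 1260 kip·ft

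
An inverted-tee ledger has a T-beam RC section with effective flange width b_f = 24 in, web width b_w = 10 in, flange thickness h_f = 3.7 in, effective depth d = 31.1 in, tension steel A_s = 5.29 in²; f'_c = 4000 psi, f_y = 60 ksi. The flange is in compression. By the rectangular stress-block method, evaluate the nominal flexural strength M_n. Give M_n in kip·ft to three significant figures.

M_n ≈ 771 kip·ft

Tension: T = A_s f_y = 5.29 × 60 = 317.4 kips.
Try a within the flange: a = T/(0.85 f'_c b_f) = 317.4/(0.85 × 4 × 24) = 3.890 in.
a = 3.890 > h_f = 3.7 in: the block extends into the web. Split into flange-overhang and web parts.
C_f = 0.85 f'_c (b_f − b_w) h_f = 0.85 × 4 × (24 − 10) × 3.7 = 176.1 kips.
Remaining web compression depth: a_w = (T − C_f)/(0.85 f'_c b_w) = (317.4 − 176.1)/(0.85 × 4 × 10) = 4.156 in.
M_n = C_f(d − h_f/2) + (T − C_f)(d − a_w/2) = 176.1 × (31.1 − 1.85) + 141.3 × (31.1 − 2.078) = 5150.9 + 4100.8 = 9251.7 kip·in.
M_n = 9251.7/12 = 770.98 kip·ft.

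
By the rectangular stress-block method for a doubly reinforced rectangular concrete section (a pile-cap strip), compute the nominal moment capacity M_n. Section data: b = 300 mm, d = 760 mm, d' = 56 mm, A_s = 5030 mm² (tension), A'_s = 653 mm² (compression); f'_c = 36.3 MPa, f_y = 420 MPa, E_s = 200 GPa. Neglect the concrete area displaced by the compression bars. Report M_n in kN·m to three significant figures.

Assume both tension and compression steel yield.
Net tension couple steel: A_s − A'_s = 4377 mm².
a = (A_s − A'_s) f_y / (0.85 f'_c b) = 1838340/(0.85 × 36.3 × 300) = 198.60 mm.
c = a/β₁ = 198.60/0.791 = 251.07 mm; ε'_s = 0.003(c − d')/c = 0.0023 ≥ f_y/E_s = 0.0021, so compression steel does yield.
M_n = (A_s − A'_s) f_y (d − a/2) + A'_s f_y (d − d') = [1838340 × (760 − 99.3) + 274260 × (760 − 56)] × 10⁻⁶ = 1214.59 + 193.08 = 1407.67 kN·m.

M_n ≈ 1410 kN·m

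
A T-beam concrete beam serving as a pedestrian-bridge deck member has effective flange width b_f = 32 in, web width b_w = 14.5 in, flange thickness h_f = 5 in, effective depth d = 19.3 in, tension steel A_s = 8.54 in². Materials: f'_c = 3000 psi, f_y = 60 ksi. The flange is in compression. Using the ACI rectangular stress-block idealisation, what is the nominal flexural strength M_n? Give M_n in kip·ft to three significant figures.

M_n ≈ 683 kip·ft

Tension: T = A_s f_y = 8.54 × 60 = 512.4 kips.
Try a within the flange: a = T/(0.85 f'_c b_f) = 512.4/(0.85 × 3 × 32) = 6.279 in.
a = 6.279 > h_f = 5 in: the block extends into the web. Split into flange-overhang and web parts.
C_f = 0.85 f'_c (b_f − b_w) h_f = 0.85 × 3 × (32 − 14.5) × 5 = 223.1 kips.
Remaining web compression depth: a_w = (T − C_f)/(0.85 f'_c b_w) = (512.4 − 223.1)/(0.85 × 3 × 14.5) = 7.824 in.
M_n = C_f(d − h_f/2) + (T − C_f)(d − a_w/2) = 223.1 × (19.3 − 2.5) + 289.3 × (19.3 − 3.912) = 3748.1 + 4451.7 = 8199.8 kip·in.
M_n = 8199.8/12 = 683.32 kip·ft.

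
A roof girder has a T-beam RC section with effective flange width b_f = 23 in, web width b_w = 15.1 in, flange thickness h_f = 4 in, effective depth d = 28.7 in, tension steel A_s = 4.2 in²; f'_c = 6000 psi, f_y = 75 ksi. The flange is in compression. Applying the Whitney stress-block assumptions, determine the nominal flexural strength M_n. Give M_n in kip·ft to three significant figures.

M_n ≈ 718 kip·ft

Tension: T = A_s f_y = 4.2 × 75 = 315 kips.
Try a within the flange: a = T/(0.85 f'_c b_f) = 315/(0.85 × 6 × 23) = 2.685 in.
Since a = 2.685 ≤ h_f = 4 in, the stress block lies entirely in the flange; analyse as a rectangular beam of width b_f.
M_n = T(d − a/2) = 315 × (28.7 − 1.3425) = 8617.6 kip·in.
M_n = 8617.6/12 = 718.13 kip·ft.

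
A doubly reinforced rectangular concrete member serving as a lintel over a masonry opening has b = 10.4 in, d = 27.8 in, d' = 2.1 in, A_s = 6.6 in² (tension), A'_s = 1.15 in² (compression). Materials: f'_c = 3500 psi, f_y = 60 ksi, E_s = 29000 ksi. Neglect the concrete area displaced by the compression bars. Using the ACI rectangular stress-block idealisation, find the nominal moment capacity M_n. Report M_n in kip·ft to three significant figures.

M_n ≈ 761 kip·ft

Assume both steels yield.
a = (A_s − A'_s) f_y/(0.85 f'_c b) = (6.6 − 1.15) × 60/(0.85 × 3.5 × 10.4) = 10.569 in.
c = a/β₁ = 10.569/0.85 = 12.434 in; ε'_s = 0.003(c − d')/c = 0.0025 ≥ ε_y = 0.0021, so the compression steel yields.
M_n = (A_s − A'_s) f_y (d − a/2) + A'_s f_y (d − d') = 327 × (27.8 − 5.2845) + 69 × (27.8 − 2.1) = 7362.6 + 1773.3 = 9135.9 kip·in = 9135.9/12 = 761.33 kip·ft.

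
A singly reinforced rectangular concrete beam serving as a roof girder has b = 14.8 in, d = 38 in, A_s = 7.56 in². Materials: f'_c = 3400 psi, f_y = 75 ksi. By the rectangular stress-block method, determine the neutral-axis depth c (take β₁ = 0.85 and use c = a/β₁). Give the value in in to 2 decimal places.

c ≈ 15.60 in

T = A_s f_y = 7.56 × 75 = 567 kips.
a = T/(0.85 f'_c b) = 567/(0.85 × 3.4 × 14.8) = 13.2563 in.
With β₁ = 0.85, c = a/β₁ = 13.2563/0.85 = 15.60 in.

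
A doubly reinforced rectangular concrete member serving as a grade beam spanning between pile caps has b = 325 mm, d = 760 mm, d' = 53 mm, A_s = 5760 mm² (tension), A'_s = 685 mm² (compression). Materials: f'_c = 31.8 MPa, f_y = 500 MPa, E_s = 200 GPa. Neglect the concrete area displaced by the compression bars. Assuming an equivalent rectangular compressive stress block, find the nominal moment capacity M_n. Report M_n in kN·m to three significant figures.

M_n ≈ 1800 kN·m

Assume both tension and compression steel yield.
Net tension couple steel: A_s − A'_s = 5075 mm².
a = (A_s − A'_s) f_y / (0.85 f'_c b) = 2537500/(0.85 × 31.8 × 325) = 288.85 mm.
c = a/β₁ = 288.85/0.823 = 350.97 mm; ε'_s = 0.003(c − d')/c = 0.0025 ≥ f_y/E_s = 0.0025, so compression steel does yield.
M_n = (A_s − A'_s) f_y (d − a/2) + A'_s f_y (d − d') = [2537500 × (760 − 144.425) + 342500 × (760 − 53)] × 10⁻⁶ = 1562.02 + 242.15 = 1804.17 kN·m.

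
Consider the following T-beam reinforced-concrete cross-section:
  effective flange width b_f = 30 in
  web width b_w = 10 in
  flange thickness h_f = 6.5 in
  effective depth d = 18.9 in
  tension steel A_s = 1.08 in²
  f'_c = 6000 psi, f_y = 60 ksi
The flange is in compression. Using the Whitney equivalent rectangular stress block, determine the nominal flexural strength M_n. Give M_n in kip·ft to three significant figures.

M_n ≈ 101 kip·ft

Tension: T = A_s f_y = 1.08 × 60 = 64.8 kips.
Try a within the flange: a = T/(0.85 f'_c b_f) = 64.8/(0.85 × 6 × 30) = 0.424 in.
Since a = 0.424 ≤ h_f = 6.5 in, the stress block lies entirely in the flange; analyse as a rectangular beam of width b_f.
M_n = T(d − a/2) = 64.8 × (18.9 − 0.212) = 1211.0 kip·in.
M_n = 1211.0/12 = 100.92 kip·ft.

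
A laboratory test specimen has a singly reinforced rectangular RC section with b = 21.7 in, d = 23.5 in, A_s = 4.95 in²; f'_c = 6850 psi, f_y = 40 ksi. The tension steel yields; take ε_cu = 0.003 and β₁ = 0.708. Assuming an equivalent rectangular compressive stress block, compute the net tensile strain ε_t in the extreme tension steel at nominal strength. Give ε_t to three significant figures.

a = A_s f_y/(0.85 f'_c b) = 1.567 in.
β₁ = 0.708, so c = a/β₁ = 1.567/0.708 = 2.213 in.
From the linear strain diagram with ε_cu = 0.003: ε_t = 0.003 (d − c)/c = 0.003 × (23.5 − 2.213)/2.213 = 0.0289.
Since ε_t ≥ 0.005, the section is tension-controlled.

ε_t ≈ 0.0289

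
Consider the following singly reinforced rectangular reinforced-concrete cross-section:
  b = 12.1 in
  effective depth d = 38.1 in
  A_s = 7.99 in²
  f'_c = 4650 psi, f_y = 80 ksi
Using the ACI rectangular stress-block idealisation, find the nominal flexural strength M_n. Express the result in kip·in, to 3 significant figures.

T = A_s f_y = 7.99 × 80 = 639.2 kips.
a = T/(0.85 f'_c b) = 639.2/(0.85 × 4.65 × 12.1) = 13.365 in.
M_n = T(d − a/2) = 639.2 × (38.1 − 6.6825) = 20082.1 kip·in.

M_n ≈ 20100 kip·in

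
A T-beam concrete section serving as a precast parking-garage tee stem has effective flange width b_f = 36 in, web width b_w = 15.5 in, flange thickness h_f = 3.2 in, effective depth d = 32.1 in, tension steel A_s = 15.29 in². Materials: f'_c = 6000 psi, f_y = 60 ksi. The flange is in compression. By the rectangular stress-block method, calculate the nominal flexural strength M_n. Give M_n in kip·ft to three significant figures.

Tension: T = A_s f_y = 15.29 × 60 = 917.4 kips.
Try a within the flange: a = T/(0.85 f'_c b_f) = 917.4/(0.85 × 6 × 36) = 4.997 in.
a = 4.997 > h_f = 3.2 in: the block extends into the web. Split into flange-overhang and web parts.
C_f = 0.85 f'_c (b_f − b_w) h_f = 0.85 × 6 × (36 − 15.5) × 3.2 = 334.6 kips.
Remaining web compression depth: a_w = (T − C_f)/(0.85 f'_c b_w) = (917.4 − 334.6)/(0.85 × 6 × 15.5) = 7.373 in.
M_n = C_f(d − h_f/2) + (T − C_f)(d − a_w/2) = 334.6 × (32.1 − 1.6) + 582.8 × (32.1 − 3.6865) = 10205.3 + 16559.4 = 26764.7 kip·in.
M_n = 26764.7/12 = 2230.39 kip·ft.

M_n ≈ 2230 kip·ft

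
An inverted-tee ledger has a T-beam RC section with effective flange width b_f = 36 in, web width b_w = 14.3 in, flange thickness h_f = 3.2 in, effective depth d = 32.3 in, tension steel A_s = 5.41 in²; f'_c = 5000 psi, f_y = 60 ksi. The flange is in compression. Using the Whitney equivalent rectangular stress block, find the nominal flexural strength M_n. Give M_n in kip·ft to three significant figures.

Tension: T = A_s f_y = 5.41 × 60 = 324.6 kips.
Try a within the flange: a = T/(0.85 f'_c b_f) = 324.6/(0.85 × 5 × 36) = 2.122 in.
Since a = 2.122 ≤ h_f = 3.2 in, the stress block lies entirely in the flange; analyse as a rectangular beam of width b_f.
M_n = T(d − a/2) = 324.6 × (32.3 − 1.061) = 10140.2 kip·in.
M_n = 10140.2/12 = 845.02 kip·ft.

M_n ≈ 845 kip·ft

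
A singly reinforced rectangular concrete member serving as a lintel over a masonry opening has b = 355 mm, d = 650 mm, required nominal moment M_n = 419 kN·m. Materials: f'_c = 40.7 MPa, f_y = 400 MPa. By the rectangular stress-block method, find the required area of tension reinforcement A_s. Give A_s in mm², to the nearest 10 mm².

With M_n = 0.85 f'_c a b (d − a/2), solve the quadratic for a:
a = d − √(d² − 2M_n/(0.85 f'_c b)) = 650 − √(650² − 2 × 419×10⁶/(0.85 × 40.7 × 355)) = 54.80 mm.
A_s = 0.85 f'_c a b / f_y = 0.85 × 40.7 × 54.80 × 355 / 400 = 1682.5 mm².

A_s ≈ 1680 mm²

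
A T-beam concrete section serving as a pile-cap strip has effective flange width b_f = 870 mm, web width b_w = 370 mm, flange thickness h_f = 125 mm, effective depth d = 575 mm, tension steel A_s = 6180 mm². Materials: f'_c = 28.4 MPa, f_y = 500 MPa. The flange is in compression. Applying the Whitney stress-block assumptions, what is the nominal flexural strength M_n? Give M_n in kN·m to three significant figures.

M_n ≈ 1540 kN·m

Tension: T = A_s f_y = 6180 × 500 = 3090000 N.
Try a within the flange: a = T/(0.85 f'_c b_f) = 3090000/(0.85 × 28.4 × 870) = 147.13 mm.
a = 147.13 > h_f = 125 mm: the block extends into the web. Split into flange-overhang and web parts.
C_f = 0.85 f'_c (b_f − b_w) h_f = 0.85 × 28.4 × (870 − 370) × 125 = 1508750 N.
Remaining web compression depth: a_w = (T − C_f)/(0.85 f'_c b_w) = (3090000 − 1508750)/(0.85 × 28.4 × 370) = 177.04 mm.
M_n = C_f(d − h_f/2) + (T − C_f)(d − a_w/2) = 1508750 × (575 − 62.5) + 1581250 × (575 − 88.52) = 773.23 + 769.25 = 1542.48 × 10⁶ N·mm.
M_n = 1542.48 kN·m.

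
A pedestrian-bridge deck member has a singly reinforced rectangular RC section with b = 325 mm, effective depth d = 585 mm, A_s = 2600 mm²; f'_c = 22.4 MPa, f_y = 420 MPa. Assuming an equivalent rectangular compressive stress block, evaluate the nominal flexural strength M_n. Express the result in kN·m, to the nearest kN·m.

T = A_s f_y = 2600 × 420 = 1092000 N = 1092 kN.
From C = T: a = T/(0.85 f'_c b) = 1092000/(0.85 × 22.4 × 325) = 176.47 mm.
M_n = T(d − a/2) = 1092 kN × (585 − 88.235) mm = 542.47 kN·m.

M_n ≈ 542 kN·m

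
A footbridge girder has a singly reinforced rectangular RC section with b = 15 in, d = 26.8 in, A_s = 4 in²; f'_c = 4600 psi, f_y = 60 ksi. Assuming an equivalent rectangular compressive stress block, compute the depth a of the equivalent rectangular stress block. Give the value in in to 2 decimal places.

a ≈ 4.09 in

T = A_s f_y = 4 × 60 = 240 kips.
a = T/(0.85 f'_c b) = 240/(0.85 × 4.6 × 15) = 4.09 in.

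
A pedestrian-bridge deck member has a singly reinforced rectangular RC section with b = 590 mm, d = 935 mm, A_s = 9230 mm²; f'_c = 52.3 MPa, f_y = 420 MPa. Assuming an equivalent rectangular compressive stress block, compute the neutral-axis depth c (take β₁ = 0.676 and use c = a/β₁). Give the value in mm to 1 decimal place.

c ≈ 218.6 mm

T = A_s f_y = 9230 × 420 = 3876600 N = 3876.6 kN.
Setting C = 0.85 f'_c a b equal to T: a = 3876600/(0.85 × 52.3 × 590) = 147.801 mm.
With β₁ = 0.676, c = a/β₁ = 147.801/0.676 = 218.6 mm.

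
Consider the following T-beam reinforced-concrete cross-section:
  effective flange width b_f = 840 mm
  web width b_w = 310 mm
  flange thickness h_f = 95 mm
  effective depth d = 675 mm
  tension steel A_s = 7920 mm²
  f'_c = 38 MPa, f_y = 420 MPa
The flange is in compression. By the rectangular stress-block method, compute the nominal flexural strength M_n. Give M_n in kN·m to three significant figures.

Tension: T = A_s f_y = 7920 × 420 = 3326400 N.
Try a within the flange: a = T/(0.85 f'_c b_f) = 3326400/(0.85 × 38 × 840) = 122.60 mm.
a = 122.60 > h_f = 95 mm: the block extends into the web. Split into flange-overhang and web parts.
C_f = 0.85 f'_c (b_f − b_w) h_f = 0.85 × 38 × (840 − 310) × 95 = 1626305 N.
Remaining web compression depth: a_w = (T − C_f)/(0.85 f'_c b_w) = (3326400 − 1626305)/(0.85 × 38 × 310) = 169.79 mm.
M_n = C_f(d − h_f/2) + (T − C_f)(d − a_w/2) = 1626305 × (675 − 47.5) + 1700095 × (675 − 84.895) = 1020.51 + 1003.23 = 2023.74 × 10⁶ N·mm.
M_n = 2023.74 kN·m.

M_n ≈ 2020 kN·m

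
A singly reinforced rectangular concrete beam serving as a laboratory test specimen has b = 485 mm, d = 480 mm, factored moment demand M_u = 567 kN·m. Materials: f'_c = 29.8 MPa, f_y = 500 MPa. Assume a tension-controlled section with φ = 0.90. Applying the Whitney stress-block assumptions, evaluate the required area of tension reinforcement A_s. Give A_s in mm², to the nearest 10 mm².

A_s ≈ 3010 mm²

M_n = M_u/φ = 567/0.90 = 630 kN·m.
With M_n = 0.85 f'_c a b (d − a/2), solve the quadratic for a:
a = d − √(d² − 2M_n/(0.85 f'_c b)) = 480 − √(480² − 2 × 630×10⁶/(0.85 × 29.8 × 485)) = 122.46 mm.
A_s = 0.85 f'_c a b / f_y = 0.85 × 29.8 × 122.46 × 485 / 500 = 3008.9 mm².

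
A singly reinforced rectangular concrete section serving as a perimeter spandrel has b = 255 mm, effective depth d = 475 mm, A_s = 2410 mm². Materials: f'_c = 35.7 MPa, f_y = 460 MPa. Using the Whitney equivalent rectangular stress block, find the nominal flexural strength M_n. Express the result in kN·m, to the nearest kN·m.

M_n ≈ 447 kN·m

T = A_s f_y = 2410 × 460 = 1108600 N = 1108.6 kN.
From C = T: a = T/(0.85 f'_c b) = 1108600/(0.85 × 35.7 × 255) = 143.27 mm.
M_n = T(d − a/2) = 1108.6 kN × (475 − 71.635) mm = 447.17 kN·m.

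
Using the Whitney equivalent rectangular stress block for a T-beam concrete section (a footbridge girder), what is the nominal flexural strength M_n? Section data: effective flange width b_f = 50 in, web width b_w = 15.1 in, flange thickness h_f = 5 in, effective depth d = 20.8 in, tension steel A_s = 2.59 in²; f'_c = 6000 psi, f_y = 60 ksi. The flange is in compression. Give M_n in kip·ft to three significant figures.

M_n ≈ 265 kip·ft

Tension: T = A_s f_y = 2.59 × 60 = 155.4 kips.
Try a within the flange: a = T/(0.85 f'_c b_f) = 155.4/(0.85 × 6 × 50) = 0.609 in.
Since a = 0.609 ≤ h_f = 5 in, the stress block lies entirely in the flange; analyse as a rectangular beam of width b_f.
M_n = T(d − a/2) = 155.4 × (20.8 − 0.3045) = 3185.0 kip·in.
M_n = 3185.0/12 = 265.42 kip·ft.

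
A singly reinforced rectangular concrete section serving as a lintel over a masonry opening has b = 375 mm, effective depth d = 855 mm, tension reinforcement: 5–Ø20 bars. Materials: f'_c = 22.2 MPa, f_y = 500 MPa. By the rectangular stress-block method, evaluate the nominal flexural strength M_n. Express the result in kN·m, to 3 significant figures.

M_n ≈ 628 kN·m

A_s = 5 × 314 = 1570 mm².
T = A_s f_y = 1570 × 500 = 785000 N = 785 kN.
From C = T: a = T/(0.85 f'_c b) = 785000/(0.85 × 22.2 × 375) = 110.93 mm.
M_n = T(d − a/2) = 785 kN × (855 − 55.465) mm = 627.63 kN·m.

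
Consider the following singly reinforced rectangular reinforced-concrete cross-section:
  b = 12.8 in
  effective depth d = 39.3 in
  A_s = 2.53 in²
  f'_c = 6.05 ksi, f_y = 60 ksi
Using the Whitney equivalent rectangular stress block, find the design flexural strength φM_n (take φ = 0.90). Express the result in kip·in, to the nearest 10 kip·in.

φM_n ≈ 5210 kip·in

T = A_s f_y = 2.53 × 60 = 151.8 kips.
a = T/(0.85 f'_c b) = 151.8/(0.85 × 6.05 × 12.8) = 2.306 in.
M_n = T(d − a/2) = 151.8 × (39.3 − 1.153) = 5790.7 kip·in.
φM_n = 0.90 × 5790.7 = 5211.6 kip·in.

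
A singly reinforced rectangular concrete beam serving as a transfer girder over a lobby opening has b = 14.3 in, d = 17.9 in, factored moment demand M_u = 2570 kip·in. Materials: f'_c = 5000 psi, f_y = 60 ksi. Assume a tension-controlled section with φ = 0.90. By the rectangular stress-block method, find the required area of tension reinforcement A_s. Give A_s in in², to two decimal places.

M_n = M_u/φ = 2570/0.90 = 2855.56 kip·in.
From M_n = 0.85 f'_c a b (d − a/2):
a = d − √(d² − 2M_n/(0.85 f'_c b)) = 17.9 − √(17.9² − 2 × 2855.56/(0.85 × 5 × 14.3)) = 2.852 in.
A_s = 0.85 f'_c a b / f_y = 0.85 × 5 × 2.852 × 14.3 / 60 = 2.889 in².

A_s ≈ 2.89 in²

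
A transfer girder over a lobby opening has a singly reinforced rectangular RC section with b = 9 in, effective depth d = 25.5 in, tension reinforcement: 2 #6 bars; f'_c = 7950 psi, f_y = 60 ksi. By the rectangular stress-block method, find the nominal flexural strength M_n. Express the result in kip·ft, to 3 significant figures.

M_n ≈ 110 kip·ft

A_s = 2 × 0.44 = 0.88 in².
T = A_s f_y = 0.88 × 60 = 52.8 kips.
a = T/(0.85 f'_c b) = 52.8/(0.85 × 7.95 × 9) = 0.868 in.
M_n = T(d − a/2) = 52.8 × (25.5 − 0.434) = 1323.5 kip·in = 1323.5/12 = 110.29 kip·ft.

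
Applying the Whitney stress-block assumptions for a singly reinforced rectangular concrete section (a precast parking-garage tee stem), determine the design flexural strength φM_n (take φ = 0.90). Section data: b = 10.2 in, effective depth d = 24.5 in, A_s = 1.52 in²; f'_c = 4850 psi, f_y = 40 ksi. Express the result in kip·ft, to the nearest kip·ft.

φM_n ≈ 108 kip·ft

T = A_s f_y = 1.52 × 40 = 60.8 kips.
a = T/(0.85 f'_c b) = 60.8/(0.85 × 4.85 × 10.2) = 1.446 in.
M_n = T(d − a/2) = 60.8 × (24.5 − 0.723) = 1445.6 kip·in = 1445.6/12 = 120.47 kip·ft.
φM_n = 0.90 × 120.47 = 108.42 kip·ft.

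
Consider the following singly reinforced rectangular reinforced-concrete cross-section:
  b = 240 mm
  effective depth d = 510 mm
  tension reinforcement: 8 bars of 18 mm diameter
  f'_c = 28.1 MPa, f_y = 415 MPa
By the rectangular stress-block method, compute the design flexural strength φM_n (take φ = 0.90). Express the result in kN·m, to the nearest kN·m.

A_s = 8 × 254 = 2032 mm².
T = A_s f_y = 2032 × 415 = 843280 N = 843.28 kN.
From C = T: a = T/(0.85 f'_c b) = 843280/(0.85 × 28.1 × 240) = 147.11 mm.
M_n = T(d − a/2) = 843.28 kN × (510 − 73.555) mm = 368.05 kN·m.
φM_n = 0.90 × 368.05 = 331.25 kN·m.

φM_n ≈ 331 kN·m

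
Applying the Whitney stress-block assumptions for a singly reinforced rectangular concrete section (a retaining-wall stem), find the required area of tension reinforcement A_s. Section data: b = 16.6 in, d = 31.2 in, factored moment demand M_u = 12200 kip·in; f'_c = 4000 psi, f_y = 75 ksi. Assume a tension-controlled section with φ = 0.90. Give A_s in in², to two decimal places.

M_n = M_u/φ = 12200/0.90 = 13555.6 kip·in.
From M_n = 0.85 f'_c a b (d − a/2):
a = d − √(d² − 2M_n/(0.85 f'_c b)) = 31.2 − √(31.2² − 2 × 13555.6/(0.85 × 4 × 16.6)) = 8.994 in.
A_s = 0.85 f'_c a b / f_y = 0.85 × 4 × 8.994 × 16.6 / 75 = 6.768 in².

A_s ≈ 6.77 in²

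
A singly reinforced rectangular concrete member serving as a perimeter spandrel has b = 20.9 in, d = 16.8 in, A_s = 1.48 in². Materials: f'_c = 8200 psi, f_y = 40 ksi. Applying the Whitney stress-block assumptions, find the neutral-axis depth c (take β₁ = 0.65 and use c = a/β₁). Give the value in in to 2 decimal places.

c ≈ 0.63 in

T = A_s f_y = 1.48 × 40 = 59.2 kips.
a = T/(0.85 f'_c b) = 59.2/(0.85 × 8.2 × 20.9) = 0.4064 in.
With β₁ = 0.65, c = a/β₁ = 0.4064/0.65 = 0.63 in.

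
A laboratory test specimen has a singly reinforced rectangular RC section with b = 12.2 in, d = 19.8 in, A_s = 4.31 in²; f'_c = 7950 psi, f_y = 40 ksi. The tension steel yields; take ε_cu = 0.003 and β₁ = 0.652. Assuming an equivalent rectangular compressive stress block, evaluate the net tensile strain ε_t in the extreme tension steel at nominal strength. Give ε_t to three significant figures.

ε_t ≈ 0.0155

a = A_s f_y/(0.85 f'_c b) = 2.091 in.
β₁ = 0.652, so c = a/β₁ = 2.091/0.652 = 3.207 in.
From the linear strain diagram with ε_cu = 0.003: ε_t = 0.003 (d − c)/c = 0.003 × (19.8 − 3.207)/3.207 = 0.0155.
Since ε_t ≥ 0.005, the section is tension-controlled.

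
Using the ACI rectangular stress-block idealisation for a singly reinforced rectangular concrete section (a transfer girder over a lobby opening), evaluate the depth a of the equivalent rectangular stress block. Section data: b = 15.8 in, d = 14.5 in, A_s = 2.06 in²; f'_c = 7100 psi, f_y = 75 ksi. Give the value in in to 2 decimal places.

T = A_s f_y = 2.06 × 75 = 154.5 kips.
a = T/(0.85 f'_c b) = 154.5/(0.85 × 7.1 × 15.8) = 1.62 in.

a ≈ 1.62 in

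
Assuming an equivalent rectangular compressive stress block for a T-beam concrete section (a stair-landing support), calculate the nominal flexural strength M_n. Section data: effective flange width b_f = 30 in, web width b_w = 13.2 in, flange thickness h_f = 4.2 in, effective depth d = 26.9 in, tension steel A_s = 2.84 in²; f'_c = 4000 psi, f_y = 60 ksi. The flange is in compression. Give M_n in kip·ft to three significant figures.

M_n ≈ 370 kip·ft

Tension: T = A_s f_y = 2.84 × 60 = 170.4 kips.
Try a within the flange: a = T/(0.85 f'_c b_f) = 170.4/(0.85 × 4 × 30) = 1.671 in.
Since a = 1.671 ≤ h_f = 4.2 in, the stress block lies entirely in the flange; analyse as a rectangular beam of width b_f.
M_n = T(d − a/2) = 170.4 × (26.9 − 0.8355) = 4441.4 kip·in.
M_n = 4441.4/12 = 370.12 kip·ft.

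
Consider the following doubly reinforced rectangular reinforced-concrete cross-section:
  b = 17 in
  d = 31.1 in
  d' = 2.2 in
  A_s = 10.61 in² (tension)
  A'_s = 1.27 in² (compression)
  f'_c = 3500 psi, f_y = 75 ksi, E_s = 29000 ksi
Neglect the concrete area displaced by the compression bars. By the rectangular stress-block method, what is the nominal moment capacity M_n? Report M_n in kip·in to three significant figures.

Assume both steels yield.
a = (A_s − A'_s) f_y/(0.85 f'_c b) = (10.61 − 1.27) × 75/(0.85 × 3.5 × 17) = 13.851 in.
c = a/β₁ = 13.851/0.85 = 16.295 in; ε'_s = 0.003(c − d')/c = 0.0026 ≥ ε_y = 0.0026, so the compression steel yields.
M_n = (A_s − A'_s) f_y (d − a/2) + A'_s f_y (d − d') = 700.5 × (31.1 − 6.9255) + 95.25 × (31.1 − 2.2) = 16934.2 + 2752.7 = 19686.9 kip·in.

M_n ≈ 19700 kip·in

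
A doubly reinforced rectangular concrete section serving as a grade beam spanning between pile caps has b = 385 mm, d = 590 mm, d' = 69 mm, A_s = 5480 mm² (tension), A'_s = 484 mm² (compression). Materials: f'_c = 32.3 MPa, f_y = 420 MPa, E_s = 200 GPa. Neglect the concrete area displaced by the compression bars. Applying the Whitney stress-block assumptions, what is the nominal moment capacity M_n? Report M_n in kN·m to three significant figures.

M_n ≈ 1140 kN·m

Assume both tension and compression steel yield.
Net tension couple steel: A_s − A'_s = 4996 mm².
a = (A_s − A'_s) f_y / (0.85 f'_c b) = 2098320/(0.85 × 32.3 × 385) = 198.51 mm.
c = a/β₁ = 198.51/0.819 = 242.38 mm; ε'_s = 0.003(c − d')/c = 0.0021 ≥ f_y/E_s = 0.0021, so compression steel does yield.
M_n = (A_s − A'_s) f_y (d − a/2) + A'_s f_y (d − d') = [2098320 × (590 − 99.255) + 203280 × (590 − 69)] × 10⁻⁶ = 1029.74 + 105.91 = 1135.65 kN·m.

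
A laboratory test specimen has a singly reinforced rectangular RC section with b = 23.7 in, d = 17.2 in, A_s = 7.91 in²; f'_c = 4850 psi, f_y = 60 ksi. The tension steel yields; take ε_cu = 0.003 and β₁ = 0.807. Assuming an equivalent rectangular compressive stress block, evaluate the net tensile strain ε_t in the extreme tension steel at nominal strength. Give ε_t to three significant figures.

ε_t ≈ 0.00557

a = A_s f_y/(0.85 f'_c b) = 4.858 in.
β₁ = 0.807, so c = a/β₁ = 4.858/0.807 = 6.020 in.
From the linear strain diagram with ε_cu = 0.003: ε_t = 0.003 (d − c)/c = 0.003 × (17.2 − 6.020)/6.020 = 0.00557.
Since ε_t ≥ 0.005, the section is tension-controlled.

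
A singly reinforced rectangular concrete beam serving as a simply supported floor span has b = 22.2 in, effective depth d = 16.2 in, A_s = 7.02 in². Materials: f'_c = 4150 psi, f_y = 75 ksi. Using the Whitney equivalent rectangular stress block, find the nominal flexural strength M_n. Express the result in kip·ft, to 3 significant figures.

T = A_s f_y = 7.02 × 75 = 526.5 kips.
a = T/(0.85 f'_c b) = 526.5/(0.85 × 4.15 × 22.2) = 6.723 in.
M_n = T(d − a/2) = 526.5 × (16.2 − 3.3615) = 6759.5 kip·in = 6759.5/12 = 563.29 kip·ft.

M_n ≈ 563 kip·ft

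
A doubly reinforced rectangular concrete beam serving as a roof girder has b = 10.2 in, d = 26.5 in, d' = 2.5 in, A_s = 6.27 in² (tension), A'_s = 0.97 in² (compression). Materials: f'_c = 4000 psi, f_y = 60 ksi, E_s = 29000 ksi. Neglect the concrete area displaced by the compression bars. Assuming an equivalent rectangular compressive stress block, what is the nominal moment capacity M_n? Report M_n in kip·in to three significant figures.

Assume both steels yield.
a = (A_s − A'_s) f_y/(0.85 f'_c b) = (6.27 − 0.97) × 60/(0.85 × 4 × 10.2) = 9.170 in.
c = a/β₁ = 9.170/0.85 = 10.788 in; ε'_s = 0.003(c − d')/c = 0.0023 ≥ ε_y = 0.0021, so the compression steel yields.
M_n = (A_s − A'_s) f_y (d − a/2) + A'_s f_y (d − d') = 318 × (26.5 − 4.585) + 58.2 × (26.5 − 2.5) = 6969.0 + 1396.8 = 8365.8 kip·in.

M_n ≈ 8370 kip·in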